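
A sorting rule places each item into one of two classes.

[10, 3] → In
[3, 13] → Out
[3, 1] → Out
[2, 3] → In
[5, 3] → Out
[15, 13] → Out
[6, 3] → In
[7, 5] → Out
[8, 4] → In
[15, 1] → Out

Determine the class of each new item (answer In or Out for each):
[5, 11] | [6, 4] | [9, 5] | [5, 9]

Out, In, Out, Out

The classifier is using: first is even.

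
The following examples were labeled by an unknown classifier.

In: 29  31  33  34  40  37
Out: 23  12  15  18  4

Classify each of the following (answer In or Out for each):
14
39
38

Out, In, In

One predicate separates the groups cleanly: at least 29.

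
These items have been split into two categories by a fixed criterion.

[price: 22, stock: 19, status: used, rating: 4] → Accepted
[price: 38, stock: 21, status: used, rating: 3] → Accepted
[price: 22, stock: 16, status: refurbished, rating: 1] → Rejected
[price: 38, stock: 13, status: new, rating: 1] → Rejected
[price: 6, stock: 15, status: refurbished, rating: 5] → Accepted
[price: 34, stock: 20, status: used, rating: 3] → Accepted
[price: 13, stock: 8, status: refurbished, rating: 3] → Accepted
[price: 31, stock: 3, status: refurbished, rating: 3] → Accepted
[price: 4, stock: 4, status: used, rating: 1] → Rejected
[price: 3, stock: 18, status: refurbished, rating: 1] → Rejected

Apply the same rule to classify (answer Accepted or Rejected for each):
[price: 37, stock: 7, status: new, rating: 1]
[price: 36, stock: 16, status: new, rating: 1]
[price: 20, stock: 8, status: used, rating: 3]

The distinguishing property — rating ≥ 3 — holds for all the 'Accepted' cases and none of the 'Rejected' cases.

Rejected, Rejected, Accepted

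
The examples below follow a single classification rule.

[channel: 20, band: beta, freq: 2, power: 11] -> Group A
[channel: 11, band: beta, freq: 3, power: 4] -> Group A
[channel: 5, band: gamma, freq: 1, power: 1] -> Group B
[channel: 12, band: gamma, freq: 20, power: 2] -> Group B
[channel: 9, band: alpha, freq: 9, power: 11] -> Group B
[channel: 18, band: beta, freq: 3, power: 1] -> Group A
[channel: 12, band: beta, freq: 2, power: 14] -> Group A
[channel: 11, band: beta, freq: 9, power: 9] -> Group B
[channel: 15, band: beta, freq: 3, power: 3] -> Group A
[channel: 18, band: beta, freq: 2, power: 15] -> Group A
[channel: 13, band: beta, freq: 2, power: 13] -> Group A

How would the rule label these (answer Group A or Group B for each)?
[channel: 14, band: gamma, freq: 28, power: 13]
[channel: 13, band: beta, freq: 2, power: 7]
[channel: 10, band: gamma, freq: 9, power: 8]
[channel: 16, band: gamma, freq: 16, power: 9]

A rule that fits every label: band is beta AND freq ≤ 3 — true of each 'Group A' example, false of each 'Group B' one.
[channel: 14, band: gamma, freq: 28, power: 13]: band is gamma, freq = 28 — lacks this property, so Group B.
[channel: 13, band: beta, freq: 2, power: 7]: band is beta, freq = 2 — matches, so Group A.
[channel: 10, band: gamma, freq: 9, power: 8]: band is gamma, freq = 9 — lacks this property, so Group B.
[channel: 16, band: gamma, freq: 16, power: 9]: band is gamma, freq = 16 — lacks this property, so Group B.

Group B, Group A, Group B, Group B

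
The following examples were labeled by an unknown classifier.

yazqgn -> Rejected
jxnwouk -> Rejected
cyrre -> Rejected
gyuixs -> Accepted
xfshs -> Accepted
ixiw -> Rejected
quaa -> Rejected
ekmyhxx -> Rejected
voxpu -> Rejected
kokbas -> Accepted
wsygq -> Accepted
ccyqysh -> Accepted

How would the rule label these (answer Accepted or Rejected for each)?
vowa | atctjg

Rejected, Rejected

The pattern is that an item is 'Accepted' exactly when: contains 's'.
Rejected: vowa, since no 's'. Rejected: atctjg, since no 's'.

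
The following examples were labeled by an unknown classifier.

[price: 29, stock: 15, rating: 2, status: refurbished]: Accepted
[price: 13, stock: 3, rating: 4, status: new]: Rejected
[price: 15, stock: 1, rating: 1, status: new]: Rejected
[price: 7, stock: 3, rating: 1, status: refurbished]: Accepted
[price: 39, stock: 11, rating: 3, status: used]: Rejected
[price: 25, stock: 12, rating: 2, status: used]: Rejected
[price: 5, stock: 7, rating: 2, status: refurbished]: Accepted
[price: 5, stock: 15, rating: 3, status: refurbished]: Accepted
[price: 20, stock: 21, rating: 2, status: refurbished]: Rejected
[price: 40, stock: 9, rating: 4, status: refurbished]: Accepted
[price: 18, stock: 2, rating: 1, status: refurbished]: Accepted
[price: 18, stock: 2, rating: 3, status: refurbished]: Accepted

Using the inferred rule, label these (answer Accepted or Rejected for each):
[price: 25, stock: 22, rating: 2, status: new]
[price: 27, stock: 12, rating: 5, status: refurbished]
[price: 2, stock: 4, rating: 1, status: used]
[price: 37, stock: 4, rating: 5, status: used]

The simplest hypothesis consistent with all the labels is: status is refurbished AND stock ≤ 15.

Rejected, Accepted, Rejected, Rejected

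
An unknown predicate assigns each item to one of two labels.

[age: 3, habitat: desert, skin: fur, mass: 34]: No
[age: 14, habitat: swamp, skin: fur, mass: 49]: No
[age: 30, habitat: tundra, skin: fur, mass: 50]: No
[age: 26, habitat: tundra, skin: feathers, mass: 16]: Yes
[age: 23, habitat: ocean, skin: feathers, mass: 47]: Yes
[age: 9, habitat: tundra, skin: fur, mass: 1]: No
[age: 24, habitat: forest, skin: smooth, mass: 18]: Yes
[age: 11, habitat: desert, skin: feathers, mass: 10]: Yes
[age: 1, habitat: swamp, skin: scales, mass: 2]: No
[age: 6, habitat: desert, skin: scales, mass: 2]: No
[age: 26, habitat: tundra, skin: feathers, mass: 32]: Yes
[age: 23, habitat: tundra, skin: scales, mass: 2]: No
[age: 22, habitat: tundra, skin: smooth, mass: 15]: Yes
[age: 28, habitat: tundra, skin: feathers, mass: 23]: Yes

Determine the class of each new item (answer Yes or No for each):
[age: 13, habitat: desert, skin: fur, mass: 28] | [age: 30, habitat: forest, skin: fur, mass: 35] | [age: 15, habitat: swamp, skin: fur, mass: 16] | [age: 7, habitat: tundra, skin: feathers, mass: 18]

No, No, No, Yes

One predicate separates the groups cleanly: skin is feathers OR skin is smooth.
[age: 13, habitat: desert, skin: fur, mass: 28] — skin is fur, hence No. [age: 30, habitat: forest, skin: fur, mass: 35] — skin is fur, hence No. [age: 15, habitat: swamp, skin: fur, mass: 16] — skin is fur, hence No. [age: 7, habitat: tundra, skin: feathers, mass: 18] — skin is feathers, hence Yes.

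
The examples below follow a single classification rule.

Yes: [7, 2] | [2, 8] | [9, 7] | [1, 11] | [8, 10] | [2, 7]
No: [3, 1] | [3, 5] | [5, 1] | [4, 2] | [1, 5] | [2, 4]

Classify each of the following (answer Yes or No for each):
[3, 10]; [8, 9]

Yes, Yes

A rule that fits every label: sum ≥ 9 — true of each 'Yes' example, false of each 'No' one.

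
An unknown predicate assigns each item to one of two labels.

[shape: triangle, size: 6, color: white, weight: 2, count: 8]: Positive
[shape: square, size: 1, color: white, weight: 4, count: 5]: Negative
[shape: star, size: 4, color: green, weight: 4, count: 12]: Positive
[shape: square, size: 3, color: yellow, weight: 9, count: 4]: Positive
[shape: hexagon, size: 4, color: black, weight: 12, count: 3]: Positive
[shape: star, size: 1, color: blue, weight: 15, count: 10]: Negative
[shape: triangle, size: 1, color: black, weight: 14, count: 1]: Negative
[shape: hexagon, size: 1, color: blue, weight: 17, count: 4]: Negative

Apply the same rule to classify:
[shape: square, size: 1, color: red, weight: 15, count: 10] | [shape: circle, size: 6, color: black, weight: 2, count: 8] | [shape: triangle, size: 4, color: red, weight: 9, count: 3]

A rule that fits every label: size ≥ 3 — true of each 'Positive' example, false of each 'Negative' one.

Negative, Positive, Positive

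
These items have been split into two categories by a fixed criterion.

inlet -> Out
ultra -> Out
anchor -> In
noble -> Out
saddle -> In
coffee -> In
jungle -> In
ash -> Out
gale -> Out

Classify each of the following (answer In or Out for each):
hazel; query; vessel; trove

Out, Out, In, Out

Every 'In' example satisfies: length 6. None of the 'Out' examples do.
hazel — length 5, hence Out. query — length 5, hence Out. vessel — length 6, hence In. trove — length 5, hence Out.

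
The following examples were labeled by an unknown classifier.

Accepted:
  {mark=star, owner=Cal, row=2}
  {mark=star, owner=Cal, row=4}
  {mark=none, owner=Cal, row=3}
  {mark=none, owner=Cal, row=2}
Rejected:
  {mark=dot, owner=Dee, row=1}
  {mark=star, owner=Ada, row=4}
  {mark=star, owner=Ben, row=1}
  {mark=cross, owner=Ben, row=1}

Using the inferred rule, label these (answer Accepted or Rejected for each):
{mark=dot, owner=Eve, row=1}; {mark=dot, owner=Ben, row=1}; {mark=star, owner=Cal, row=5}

Rejected, Rejected, Accepted

The classifier is using: owner is Cal.
{mark=dot, owner=Eve, row=1}: owner is Eve, does not fit → Rejected.
{mark=dot, owner=Ben, row=1}: owner is Ben, does not fit → Rejected.
{mark=star, owner=Cal, row=5}: owner is Cal, matches → Accepted.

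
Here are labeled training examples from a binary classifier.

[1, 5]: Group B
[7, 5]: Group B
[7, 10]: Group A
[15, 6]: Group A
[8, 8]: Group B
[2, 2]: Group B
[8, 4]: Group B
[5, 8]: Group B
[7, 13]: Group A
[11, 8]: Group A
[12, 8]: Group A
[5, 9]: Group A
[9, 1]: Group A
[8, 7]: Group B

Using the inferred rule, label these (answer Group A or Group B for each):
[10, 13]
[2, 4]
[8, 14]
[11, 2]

Group A, Group B, Group A, Group A

All 'Group A' examples share one property — max ≥ 9 — and every 'Group B' example lacks it.
[10, 13] → max 13 → Group A. [2, 4] → max 4 → Group B. [8, 14] → max 14 → Group A. [11, 2] → max 11 → Group A.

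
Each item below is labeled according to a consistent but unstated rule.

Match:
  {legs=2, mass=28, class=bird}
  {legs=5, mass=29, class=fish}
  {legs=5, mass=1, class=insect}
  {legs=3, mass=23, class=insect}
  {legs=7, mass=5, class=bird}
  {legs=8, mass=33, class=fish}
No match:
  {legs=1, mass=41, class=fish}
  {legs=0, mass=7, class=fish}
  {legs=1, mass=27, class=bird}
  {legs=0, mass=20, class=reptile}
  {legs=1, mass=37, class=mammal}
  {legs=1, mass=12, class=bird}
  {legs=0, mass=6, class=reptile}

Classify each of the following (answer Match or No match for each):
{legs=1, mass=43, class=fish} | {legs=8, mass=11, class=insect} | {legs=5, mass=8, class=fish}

No match, Match, Match

The common property of the 'Match' items is: legs ≥ 2. No 'No match' item has it.
{legs=1, mass=43, class=fish} → legs = 1 → No match. {legs=8, mass=11, class=insect} → legs = 8 → Match. {legs=5, mass=8, class=fish} → legs = 5 → Match.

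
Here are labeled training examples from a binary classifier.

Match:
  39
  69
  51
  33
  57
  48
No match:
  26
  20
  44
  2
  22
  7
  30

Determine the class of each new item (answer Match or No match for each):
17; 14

One predicate separates the groups cleanly: multiple of 3 AND at least 33.

No match, No match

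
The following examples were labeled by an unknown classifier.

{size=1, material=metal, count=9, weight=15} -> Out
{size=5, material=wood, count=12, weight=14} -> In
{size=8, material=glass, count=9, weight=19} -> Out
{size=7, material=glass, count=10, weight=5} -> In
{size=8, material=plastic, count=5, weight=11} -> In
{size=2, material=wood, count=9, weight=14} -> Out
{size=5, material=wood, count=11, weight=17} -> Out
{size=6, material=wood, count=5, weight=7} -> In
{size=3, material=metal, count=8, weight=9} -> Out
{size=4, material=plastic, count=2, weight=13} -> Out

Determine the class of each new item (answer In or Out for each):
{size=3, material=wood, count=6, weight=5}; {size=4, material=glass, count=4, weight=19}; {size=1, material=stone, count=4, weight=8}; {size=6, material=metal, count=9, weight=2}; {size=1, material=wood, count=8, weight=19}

'In' ⟺ weight ≤ 14 AND size ≥ 5.

Out, Out, Out, In, Out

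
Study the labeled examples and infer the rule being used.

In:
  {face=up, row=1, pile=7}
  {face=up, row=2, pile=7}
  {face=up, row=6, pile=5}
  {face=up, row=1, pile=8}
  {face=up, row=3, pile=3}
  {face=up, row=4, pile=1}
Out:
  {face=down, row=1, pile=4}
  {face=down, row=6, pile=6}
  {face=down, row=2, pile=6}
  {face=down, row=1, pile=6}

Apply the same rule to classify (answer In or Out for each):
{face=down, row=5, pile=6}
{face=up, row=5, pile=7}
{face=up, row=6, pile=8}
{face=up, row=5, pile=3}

Out, In, In, In

All 'In' examples share one property — face is up — and every 'Out' example lacks it.
Out: {face=down, row=5, pile=6}, since face is down. In: {face=up, row=5, pile=7}, since face is up. In: {face=up, row=6, pile=8}, since face is up. In: {face=up, row=5, pile=3}, since face is up.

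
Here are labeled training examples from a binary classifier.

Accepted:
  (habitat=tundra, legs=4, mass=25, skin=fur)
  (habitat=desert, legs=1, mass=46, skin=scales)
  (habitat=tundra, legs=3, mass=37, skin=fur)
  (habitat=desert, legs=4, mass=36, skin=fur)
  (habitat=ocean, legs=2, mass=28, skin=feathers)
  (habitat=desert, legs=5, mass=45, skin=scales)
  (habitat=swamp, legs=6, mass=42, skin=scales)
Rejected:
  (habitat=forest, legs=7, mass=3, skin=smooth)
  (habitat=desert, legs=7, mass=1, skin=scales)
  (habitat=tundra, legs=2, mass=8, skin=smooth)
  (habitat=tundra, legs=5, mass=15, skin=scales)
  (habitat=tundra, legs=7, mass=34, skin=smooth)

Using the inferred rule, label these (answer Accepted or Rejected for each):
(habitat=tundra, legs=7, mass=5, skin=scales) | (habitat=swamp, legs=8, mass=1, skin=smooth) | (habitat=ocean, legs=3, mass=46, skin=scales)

Rejected, Rejected, Accepted

The rule appears to be: legs ≤ 6 AND mass ≥ 25.
(habitat=tundra, legs=7, mass=5, skin=scales) → legs = 7, mass = 5 → Rejected. (habitat=swamp, legs=8, mass=1, skin=smooth) → legs = 8, mass = 1 → Rejected. (habitat=ocean, legs=3, mass=46, skin=scales) → legs = 3, mass = 46 → Accepted.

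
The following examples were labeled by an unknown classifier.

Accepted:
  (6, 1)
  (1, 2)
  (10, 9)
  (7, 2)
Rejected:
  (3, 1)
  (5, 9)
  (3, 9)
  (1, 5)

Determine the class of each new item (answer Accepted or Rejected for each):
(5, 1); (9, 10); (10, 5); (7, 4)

The pattern is that an item is 'Accepted' exactly when: sum is odd.
(5, 1) — 5+1 = 6, hence Rejected. (9, 10) — 9+10 = 19, hence Accepted. (10, 5) — 10+5 = 15, hence Accepted. (7, 4) — 7+4 = 11, hence Accepted.

Rejected, Accepted, Accepted, Accepted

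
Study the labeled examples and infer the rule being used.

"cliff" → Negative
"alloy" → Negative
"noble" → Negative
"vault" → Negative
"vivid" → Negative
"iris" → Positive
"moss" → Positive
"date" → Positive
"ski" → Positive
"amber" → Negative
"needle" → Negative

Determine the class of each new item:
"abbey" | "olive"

A rule that fits every label: length ≤ 4 — true of each 'Positive' example, false of each 'Negative' one.
"abbey": Negative (length 5).
"olive": Negative (length 5).

Negative, Negative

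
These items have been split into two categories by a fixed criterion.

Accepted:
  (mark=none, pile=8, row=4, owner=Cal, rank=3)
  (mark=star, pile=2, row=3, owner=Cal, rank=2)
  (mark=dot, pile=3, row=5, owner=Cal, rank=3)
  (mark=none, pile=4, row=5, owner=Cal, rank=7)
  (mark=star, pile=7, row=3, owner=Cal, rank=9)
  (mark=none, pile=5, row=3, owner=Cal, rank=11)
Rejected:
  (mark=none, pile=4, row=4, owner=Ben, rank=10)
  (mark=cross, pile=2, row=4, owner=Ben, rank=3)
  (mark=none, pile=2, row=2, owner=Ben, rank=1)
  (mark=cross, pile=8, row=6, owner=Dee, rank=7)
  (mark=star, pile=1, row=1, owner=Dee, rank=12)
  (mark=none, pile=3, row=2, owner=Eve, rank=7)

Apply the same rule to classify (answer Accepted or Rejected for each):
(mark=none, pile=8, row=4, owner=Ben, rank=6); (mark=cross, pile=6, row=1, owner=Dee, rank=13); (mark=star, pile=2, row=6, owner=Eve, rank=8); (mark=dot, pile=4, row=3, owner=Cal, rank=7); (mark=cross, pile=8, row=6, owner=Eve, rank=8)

Rejected, Rejected, Rejected, Accepted, Rejected

The common property of the 'Accepted' items is: owner is Cal. No 'Rejected' item has it.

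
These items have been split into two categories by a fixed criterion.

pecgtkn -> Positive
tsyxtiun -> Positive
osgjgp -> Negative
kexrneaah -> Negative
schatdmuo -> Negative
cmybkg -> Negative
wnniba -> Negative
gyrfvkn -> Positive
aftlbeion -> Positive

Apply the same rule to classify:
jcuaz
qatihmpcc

Negative, Negative

A rule that fits every label: ends with 'n' — true of each 'Positive' example, false of each 'Negative' one.
jcuaz: ends with 'z', does not pass → Negative. qatihmpcc: ends with 'c', does not pass → Negative.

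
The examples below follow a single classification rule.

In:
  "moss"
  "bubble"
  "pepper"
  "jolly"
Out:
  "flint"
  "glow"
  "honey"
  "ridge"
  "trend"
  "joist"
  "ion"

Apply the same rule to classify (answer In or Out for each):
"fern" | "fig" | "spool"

Out, Out, In

'In' ⟺ has a double letter.
"fern": no doubled letter — fails this test, so Out.
"fig": no doubled letter — fails this test, so Out.
"spool": 'oo' doubled — checks out, so In.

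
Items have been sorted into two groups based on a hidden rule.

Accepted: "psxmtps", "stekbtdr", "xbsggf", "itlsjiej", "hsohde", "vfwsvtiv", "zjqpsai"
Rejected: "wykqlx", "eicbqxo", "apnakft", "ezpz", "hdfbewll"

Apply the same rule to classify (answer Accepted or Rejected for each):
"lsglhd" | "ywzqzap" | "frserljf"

Accepted, Rejected, Accepted

Comparing the two groups points to one rule — contains 's'.
"lsglhd" — has 's', hence Accepted.
"ywzqzap" — no 's', hence Rejected.
"frserljf" — has 's', hence Accepted.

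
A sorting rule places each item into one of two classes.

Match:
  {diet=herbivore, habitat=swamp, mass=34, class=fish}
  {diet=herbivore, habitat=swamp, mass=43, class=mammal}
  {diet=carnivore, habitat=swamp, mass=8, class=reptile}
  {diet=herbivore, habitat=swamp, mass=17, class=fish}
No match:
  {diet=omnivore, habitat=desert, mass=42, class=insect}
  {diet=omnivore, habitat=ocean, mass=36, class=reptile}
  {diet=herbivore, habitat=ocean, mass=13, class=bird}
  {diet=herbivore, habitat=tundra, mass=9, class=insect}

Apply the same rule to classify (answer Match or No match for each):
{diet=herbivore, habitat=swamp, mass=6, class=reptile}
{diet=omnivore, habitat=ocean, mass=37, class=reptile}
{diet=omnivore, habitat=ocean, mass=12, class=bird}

Match, No match, No match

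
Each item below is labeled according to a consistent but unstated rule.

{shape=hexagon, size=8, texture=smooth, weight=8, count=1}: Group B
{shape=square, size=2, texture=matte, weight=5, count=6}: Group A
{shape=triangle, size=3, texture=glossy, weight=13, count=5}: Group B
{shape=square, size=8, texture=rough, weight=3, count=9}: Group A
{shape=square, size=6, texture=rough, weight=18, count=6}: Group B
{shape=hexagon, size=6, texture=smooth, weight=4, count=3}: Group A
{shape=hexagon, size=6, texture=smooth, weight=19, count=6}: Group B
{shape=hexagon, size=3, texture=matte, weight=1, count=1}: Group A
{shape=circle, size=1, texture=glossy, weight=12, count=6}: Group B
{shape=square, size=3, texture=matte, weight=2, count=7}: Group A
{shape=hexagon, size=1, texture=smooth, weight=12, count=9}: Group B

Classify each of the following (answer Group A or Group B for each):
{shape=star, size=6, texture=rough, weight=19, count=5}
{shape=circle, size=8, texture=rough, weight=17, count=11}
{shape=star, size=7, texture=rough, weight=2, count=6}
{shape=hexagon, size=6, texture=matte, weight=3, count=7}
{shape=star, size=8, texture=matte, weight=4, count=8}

Group B, Group B, Group A, Group A, Group A

The pattern is that an item is 'Group A' exactly when: weight ≤ 5.
{shape=star, size=6, texture=rough, weight=19, count=5} → weight = 19 → Group B.
{shape=circle, size=8, texture=rough, weight=17, count=11} → weight = 17 → Group B.
{shape=star, size=7, texture=rough, weight=2, count=6} → weight = 2 → Group A.
{shape=hexagon, size=6, texture=matte, weight=3, count=7} → weight = 3 → Group A.
{shape=star, size=8, texture=matte, weight=4, count=8} → weight = 4 → Group A.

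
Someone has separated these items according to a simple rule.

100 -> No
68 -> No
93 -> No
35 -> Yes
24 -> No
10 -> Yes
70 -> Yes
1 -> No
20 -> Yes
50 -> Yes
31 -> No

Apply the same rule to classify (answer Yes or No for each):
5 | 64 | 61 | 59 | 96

Yes, No, No, No, No

The pattern is that an item is 'Yes' exactly when: multiple of 5 AND at most 70.
5 — 5 = 5·1, 5 ≤ 70, hence Yes. 64 — 64 = 5·12 + 4, 64 ≤ 70, hence No. 61 — 61 = 5·12 + 1, 61 ≤ 70, hence No. 59 — 59 = 5·11 + 4, 59 ≤ 70, hence No. 96 — 96 = 5·19 + 1, 96 > 70, hence No.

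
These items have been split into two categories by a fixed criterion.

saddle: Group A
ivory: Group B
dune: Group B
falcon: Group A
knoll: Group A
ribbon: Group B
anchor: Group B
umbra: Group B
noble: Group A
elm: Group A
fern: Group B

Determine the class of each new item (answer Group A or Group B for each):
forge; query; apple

Group B, Group B, Group A

The pattern is that an item is 'Group A' exactly when: contains 'l'.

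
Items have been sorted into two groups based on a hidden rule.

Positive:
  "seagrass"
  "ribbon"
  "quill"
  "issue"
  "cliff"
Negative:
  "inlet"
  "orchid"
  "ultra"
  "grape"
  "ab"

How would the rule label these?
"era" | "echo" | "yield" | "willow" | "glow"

Rule: has a double letter. This holds for each 'Positive' example and fails for each 'Negative' one.
"era": no doubled letter — doesn't match, so Negative.
"echo": no doubled letter — doesn't match, so Negative.
"yield": no doubled letter — doesn't match, so Negative.
"willow": 'll' doubled — meets the rule, so Positive.
"glow": no doubled letter — doesn't match, so Negative.

Negative, Negative, Negative, Positive, Negative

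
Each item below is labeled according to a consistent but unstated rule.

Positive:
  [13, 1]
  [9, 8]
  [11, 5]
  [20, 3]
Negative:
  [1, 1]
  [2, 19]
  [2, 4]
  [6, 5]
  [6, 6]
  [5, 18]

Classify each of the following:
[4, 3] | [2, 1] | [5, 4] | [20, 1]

A rule that fits every label: first ≥ 8 — true of each 'Positive' example, false of each 'Negative' one.
[4, 3]: first 4 — does not pass, so Negative. [2, 1]: first 2 — does not pass, so Negative. [5, 4]: first 5 — does not pass, so Negative. [20, 1]: first 20 — fits, so Positive.

Negative, Negative, Negative, Positive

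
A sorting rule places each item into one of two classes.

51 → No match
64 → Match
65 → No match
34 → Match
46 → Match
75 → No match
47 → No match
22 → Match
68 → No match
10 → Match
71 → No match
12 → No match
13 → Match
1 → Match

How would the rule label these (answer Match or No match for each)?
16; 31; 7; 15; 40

Match, Match, Match, No match, Match

All 'Match' examples share one property — ≡ 1 (mod 3) — and every 'No match' example lacks it.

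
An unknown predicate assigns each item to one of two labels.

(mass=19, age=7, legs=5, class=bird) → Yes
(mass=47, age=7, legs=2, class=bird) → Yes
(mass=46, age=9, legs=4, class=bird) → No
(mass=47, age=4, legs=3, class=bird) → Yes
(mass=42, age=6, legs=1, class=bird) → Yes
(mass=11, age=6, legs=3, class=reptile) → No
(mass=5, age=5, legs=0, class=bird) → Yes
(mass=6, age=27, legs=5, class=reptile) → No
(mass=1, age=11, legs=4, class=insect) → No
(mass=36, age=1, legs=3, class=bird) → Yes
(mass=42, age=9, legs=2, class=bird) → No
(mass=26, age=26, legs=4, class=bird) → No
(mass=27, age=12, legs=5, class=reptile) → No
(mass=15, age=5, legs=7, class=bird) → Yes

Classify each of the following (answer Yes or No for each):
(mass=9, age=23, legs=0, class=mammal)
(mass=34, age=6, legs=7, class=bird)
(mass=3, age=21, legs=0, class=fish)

All 'Yes' examples share one property — class is bird AND age ≤ 7 — and every 'No' example lacks it.

No, Yes, No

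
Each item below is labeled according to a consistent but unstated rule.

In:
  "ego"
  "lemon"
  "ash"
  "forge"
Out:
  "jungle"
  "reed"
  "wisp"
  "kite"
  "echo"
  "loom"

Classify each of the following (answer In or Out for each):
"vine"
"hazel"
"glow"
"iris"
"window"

Out, In, Out, Out, Out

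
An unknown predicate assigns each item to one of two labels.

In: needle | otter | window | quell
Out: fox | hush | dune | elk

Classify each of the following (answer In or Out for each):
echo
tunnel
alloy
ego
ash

A rule that fits every label: length ≥ 5 — true of each 'In' example, false of each 'Out' one.

Out, In, In, Out, Out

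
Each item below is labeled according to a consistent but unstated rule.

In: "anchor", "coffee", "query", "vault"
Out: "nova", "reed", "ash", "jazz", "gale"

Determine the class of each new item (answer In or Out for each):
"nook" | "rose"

Out, Out

The simplest hypothesis consistent with all the labels is: length ≥ 5.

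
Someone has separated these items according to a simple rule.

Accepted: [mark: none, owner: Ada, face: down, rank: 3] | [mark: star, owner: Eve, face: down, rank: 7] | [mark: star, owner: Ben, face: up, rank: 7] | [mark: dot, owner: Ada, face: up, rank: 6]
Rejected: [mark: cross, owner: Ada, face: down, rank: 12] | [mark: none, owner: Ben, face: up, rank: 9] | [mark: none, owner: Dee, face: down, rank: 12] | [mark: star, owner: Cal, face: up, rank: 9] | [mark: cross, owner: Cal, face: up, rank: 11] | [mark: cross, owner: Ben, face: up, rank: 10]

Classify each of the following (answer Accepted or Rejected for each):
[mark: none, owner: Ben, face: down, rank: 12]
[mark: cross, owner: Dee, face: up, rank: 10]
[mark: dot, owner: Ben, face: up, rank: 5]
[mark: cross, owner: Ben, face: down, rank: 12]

Rejected, Rejected, Accepted, Rejected

All 'Accepted' examples share one property — rank ≤ 7 — and every 'Rejected' example lacks it.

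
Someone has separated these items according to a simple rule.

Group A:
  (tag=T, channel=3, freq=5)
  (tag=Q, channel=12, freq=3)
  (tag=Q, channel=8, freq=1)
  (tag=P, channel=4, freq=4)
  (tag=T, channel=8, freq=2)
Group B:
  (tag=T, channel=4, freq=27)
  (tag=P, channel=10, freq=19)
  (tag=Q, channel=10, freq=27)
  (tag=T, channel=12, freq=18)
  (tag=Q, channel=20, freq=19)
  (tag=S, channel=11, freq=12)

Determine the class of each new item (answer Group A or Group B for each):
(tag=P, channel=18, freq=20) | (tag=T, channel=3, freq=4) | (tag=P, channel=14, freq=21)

'Group A' ⟺ freq ≤ 5.

Group B, Group A, Group B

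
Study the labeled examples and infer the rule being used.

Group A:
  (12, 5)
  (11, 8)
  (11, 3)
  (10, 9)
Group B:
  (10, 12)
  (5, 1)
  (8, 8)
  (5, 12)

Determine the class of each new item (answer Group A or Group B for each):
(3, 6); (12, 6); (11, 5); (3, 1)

The distinguishing property — first > second AND sum ≥ 14 — holds for all the 'Group A' cases and none of the 'Group B' cases.
(3, 6): 3 < 6, 3+6 = 9, doesn't match → Group B. (12, 6): 12 > 6, 12+6 = 18, fits → Group A. (11, 5): 11 > 5, 11+5 = 16, fits → Group A. (3, 1): 3 > 1, 3+1 = 4, doesn't match → Group B.

Group B, Group A, Group A, Group B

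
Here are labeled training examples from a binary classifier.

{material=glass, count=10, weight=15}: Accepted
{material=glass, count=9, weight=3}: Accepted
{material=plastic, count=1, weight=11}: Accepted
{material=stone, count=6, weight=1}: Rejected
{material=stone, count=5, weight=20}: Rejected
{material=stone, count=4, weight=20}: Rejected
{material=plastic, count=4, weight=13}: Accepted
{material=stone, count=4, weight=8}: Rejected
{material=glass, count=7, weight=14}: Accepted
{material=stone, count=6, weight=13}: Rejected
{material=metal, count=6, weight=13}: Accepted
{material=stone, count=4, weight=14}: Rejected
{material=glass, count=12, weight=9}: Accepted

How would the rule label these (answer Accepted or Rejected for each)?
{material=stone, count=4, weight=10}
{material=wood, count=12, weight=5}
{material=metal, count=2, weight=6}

Rejected, Accepted, Accepted

Rule: material is not stone. This holds for each 'Accepted' example and fails for each 'Rejected' one.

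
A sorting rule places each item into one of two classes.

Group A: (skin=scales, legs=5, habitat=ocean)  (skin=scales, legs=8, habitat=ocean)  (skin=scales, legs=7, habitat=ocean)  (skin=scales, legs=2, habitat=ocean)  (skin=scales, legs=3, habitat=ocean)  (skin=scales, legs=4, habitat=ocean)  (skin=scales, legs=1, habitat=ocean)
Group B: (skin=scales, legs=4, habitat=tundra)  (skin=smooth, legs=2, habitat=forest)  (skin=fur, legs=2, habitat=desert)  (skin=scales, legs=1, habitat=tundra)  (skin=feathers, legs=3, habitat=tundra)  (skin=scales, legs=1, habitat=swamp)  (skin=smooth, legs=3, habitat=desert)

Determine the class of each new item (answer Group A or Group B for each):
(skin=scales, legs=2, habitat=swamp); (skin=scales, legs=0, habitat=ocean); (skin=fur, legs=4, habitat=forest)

The pattern is that an item is 'Group A' exactly when: habitat is ocean.
(skin=scales, legs=2, habitat=swamp): habitat is swamp — doesn't match, so Group B.
(skin=scales, legs=0, habitat=ocean): habitat is ocean — passes, so Group A.
(skin=fur, legs=4, habitat=forest): habitat is forest — doesn't match, so Group B.

Group B, Group A, Group B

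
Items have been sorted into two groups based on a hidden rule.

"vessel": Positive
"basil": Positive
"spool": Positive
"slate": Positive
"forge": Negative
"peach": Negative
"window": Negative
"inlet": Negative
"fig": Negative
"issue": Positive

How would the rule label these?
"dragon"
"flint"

Negative, Negative

A rule that fits every label: contains 's' — true of each 'Positive' example, false of each 'Negative' one.
"dragon" → no 's' → Negative. "flint" → no 's' → Negative.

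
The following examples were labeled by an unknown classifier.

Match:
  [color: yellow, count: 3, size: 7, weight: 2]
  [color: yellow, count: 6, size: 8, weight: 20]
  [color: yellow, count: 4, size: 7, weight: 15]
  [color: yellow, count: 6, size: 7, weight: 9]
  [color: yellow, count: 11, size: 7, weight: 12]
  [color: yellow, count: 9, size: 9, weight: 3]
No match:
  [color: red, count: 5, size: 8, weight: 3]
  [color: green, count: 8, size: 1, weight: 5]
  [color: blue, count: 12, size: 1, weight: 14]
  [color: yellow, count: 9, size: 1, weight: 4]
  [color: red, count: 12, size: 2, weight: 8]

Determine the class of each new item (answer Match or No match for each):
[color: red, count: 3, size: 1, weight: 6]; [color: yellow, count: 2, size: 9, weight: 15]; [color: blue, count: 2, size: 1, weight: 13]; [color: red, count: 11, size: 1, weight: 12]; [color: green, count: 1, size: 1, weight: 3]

No match, Match, No match, No match, No match

A rule that fits every label: color is yellow AND size ≥ 2 — true of each 'Match' example, false of each 'No match' one.
[color: red, count: 3, size: 1, weight: 6] → color is red, size = 1 → No match.
[color: yellow, count: 2, size: 9, weight: 15] → color is yellow, size = 9 → Match.
[color: blue, count: 2, size: 1, weight: 13] → color is blue, size = 1 → No match.
[color: red, count: 11, size: 1, weight: 12] → color is red, size = 1 → No match.
[color: green, count: 1, size: 1, weight: 3] → color is green, size = 1 → No match.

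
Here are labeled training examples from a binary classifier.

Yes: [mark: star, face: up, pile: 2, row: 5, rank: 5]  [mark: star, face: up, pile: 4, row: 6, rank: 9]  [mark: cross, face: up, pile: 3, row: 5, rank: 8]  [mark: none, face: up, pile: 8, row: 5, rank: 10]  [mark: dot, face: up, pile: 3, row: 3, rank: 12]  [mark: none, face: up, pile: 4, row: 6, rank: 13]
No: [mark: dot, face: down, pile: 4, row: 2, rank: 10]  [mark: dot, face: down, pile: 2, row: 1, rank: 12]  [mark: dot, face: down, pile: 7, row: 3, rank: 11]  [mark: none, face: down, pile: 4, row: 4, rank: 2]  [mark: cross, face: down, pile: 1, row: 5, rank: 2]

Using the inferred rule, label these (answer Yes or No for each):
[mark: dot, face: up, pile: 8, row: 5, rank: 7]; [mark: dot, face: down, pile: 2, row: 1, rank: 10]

Yes, No

The distinguishing property — face is up — holds for all the 'Yes' cases and none of the 'No' cases.
[mark: dot, face: up, pile: 8, row: 5, rank: 7]: Yes (face is up).
[mark: dot, face: down, pile: 2, row: 1, rank: 10]: No (face is down).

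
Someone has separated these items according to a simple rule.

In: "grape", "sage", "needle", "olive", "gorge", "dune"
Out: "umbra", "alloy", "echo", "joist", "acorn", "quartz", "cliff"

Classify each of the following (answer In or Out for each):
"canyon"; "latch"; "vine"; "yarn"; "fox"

Comparing the two groups points to one rule — ends with 'e'.
"canyon": Out (ends with 'n').
"latch": Out (ends with 'h').
"vine": In (ends with 'e').
"yarn": Out (ends with 'n').
"fox": Out (ends with 'x').

Out, Out, In, Out, Out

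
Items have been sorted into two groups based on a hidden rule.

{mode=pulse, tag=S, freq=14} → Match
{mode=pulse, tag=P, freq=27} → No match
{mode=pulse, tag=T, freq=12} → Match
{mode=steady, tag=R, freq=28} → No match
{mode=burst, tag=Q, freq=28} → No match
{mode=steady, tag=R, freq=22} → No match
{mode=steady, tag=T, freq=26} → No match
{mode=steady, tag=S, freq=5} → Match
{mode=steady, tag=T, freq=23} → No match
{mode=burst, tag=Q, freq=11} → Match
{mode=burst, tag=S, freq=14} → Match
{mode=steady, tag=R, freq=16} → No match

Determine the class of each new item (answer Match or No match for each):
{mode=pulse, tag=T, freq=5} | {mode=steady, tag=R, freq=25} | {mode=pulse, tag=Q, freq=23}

The classifier is using: freq ≤ 14.
{mode=pulse, tag=T, freq=5}: freq = 5, matches → Match. {mode=steady, tag=R, freq=25}: freq = 25, does not fit → No match. {mode=pulse, tag=Q, freq=23}: freq = 23, does not fit → No match.

Match, No match, No match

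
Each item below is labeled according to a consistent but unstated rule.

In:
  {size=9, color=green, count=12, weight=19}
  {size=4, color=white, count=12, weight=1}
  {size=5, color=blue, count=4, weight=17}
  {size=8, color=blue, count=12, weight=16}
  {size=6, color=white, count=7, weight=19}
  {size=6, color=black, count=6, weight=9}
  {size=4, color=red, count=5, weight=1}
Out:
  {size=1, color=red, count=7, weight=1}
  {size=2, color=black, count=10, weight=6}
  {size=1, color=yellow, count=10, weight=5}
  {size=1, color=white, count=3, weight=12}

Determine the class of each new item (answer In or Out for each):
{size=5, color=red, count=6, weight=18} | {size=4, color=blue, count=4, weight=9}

The rule appears to be: size ≥ 4.
{size=5, color=red, count=6, weight=18} → size = 5 → In.
{size=4, color=blue, count=4, weight=9} → size = 4 → In.

In, In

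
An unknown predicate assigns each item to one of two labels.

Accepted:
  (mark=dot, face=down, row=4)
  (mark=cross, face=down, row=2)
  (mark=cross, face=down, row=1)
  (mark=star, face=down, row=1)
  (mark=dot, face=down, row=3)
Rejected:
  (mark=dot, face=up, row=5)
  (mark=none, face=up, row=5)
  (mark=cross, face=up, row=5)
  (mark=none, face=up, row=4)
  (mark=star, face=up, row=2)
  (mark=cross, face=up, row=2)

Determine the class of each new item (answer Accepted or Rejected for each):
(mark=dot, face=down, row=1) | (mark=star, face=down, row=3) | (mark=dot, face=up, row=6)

The distinguishing property — face is down — holds for all the 'Accepted' cases and none of the 'Rejected' cases.
Accepted: (mark=dot, face=down, row=1), since face is down.
Accepted: (mark=star, face=down, row=3), since face is down.
Rejected: (mark=dot, face=up, row=6), since face is up.

Accepted, Accepted, Rejected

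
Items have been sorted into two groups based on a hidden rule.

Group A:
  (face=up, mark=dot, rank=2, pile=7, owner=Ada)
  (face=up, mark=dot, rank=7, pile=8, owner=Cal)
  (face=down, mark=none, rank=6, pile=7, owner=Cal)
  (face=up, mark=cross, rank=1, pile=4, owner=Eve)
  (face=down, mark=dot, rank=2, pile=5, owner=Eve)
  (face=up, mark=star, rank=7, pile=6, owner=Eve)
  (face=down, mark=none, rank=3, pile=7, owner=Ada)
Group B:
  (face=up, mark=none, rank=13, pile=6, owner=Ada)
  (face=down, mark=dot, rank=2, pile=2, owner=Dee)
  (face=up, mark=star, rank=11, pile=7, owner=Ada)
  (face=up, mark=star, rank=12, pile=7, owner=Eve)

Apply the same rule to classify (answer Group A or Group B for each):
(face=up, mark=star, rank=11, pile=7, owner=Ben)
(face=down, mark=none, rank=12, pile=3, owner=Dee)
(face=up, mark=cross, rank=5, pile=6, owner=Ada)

'Group A' ⟺ rank ≤ 7 AND pile ≥ 4.

Group B, Group B, Group A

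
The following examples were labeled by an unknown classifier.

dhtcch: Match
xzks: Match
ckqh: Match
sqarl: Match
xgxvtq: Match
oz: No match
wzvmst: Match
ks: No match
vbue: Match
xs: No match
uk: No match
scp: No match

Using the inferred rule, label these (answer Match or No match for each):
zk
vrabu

The simplest hypothesis consistent with all the labels is: length ≥ 4.

No match, Match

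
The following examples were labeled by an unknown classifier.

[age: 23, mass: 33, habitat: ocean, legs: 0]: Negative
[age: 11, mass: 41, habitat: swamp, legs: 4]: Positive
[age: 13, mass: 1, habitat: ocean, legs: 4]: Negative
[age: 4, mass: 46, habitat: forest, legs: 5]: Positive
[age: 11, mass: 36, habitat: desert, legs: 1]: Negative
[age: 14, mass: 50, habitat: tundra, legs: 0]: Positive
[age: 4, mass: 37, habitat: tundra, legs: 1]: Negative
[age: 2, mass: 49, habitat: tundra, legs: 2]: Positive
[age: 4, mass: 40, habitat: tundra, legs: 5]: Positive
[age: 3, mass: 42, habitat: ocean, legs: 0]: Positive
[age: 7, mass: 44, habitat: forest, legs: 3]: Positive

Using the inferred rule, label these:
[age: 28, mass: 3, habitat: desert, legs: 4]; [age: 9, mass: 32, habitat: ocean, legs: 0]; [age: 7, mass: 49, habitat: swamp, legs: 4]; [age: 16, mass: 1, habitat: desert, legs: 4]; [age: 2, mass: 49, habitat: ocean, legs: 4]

The classifier is using: mass ≥ 40.
[age: 28, mass: 3, habitat: desert, legs: 4]: mass = 3 — does not fit, so Negative.
[age: 9, mass: 32, habitat: ocean, legs: 0]: mass = 32 — does not fit, so Negative.
[age: 7, mass: 49, habitat: swamp, legs: 4]: mass = 49 — satisfies this, so Positive.
[age: 16, mass: 1, habitat: desert, legs: 4]: mass = 1 — does not fit, so Negative.
[age: 2, mass: 49, habitat: ocean, legs: 4]: mass = 49 — satisfies this, so Positive.

Negative, Negative, Positive, Negative, Positive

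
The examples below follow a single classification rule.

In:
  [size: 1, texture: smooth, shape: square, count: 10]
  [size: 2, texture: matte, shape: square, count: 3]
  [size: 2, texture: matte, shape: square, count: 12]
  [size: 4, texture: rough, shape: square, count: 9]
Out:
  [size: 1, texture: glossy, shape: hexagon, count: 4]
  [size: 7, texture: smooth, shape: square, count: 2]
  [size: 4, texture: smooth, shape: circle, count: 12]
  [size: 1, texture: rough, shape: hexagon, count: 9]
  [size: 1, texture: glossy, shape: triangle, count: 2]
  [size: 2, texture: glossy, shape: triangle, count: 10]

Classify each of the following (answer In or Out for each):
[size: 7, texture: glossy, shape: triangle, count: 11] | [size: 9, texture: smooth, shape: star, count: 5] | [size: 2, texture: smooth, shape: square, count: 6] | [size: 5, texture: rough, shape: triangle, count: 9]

'In' ⟺ shape is square AND size ≤ 4.
[size: 7, texture: glossy, shape: triangle, count: 11] — shape is triangle, size = 7, hence Out. [size: 9, texture: smooth, shape: star, count: 5] — shape is star, size = 9, hence Out. [size: 2, texture: smooth, shape: square, count: 6] — shape is square, size = 2, hence In. [size: 5, texture: rough, shape: triangle, count: 9] — shape is triangle, size = 5, hence Out.

Out, Out, In, Out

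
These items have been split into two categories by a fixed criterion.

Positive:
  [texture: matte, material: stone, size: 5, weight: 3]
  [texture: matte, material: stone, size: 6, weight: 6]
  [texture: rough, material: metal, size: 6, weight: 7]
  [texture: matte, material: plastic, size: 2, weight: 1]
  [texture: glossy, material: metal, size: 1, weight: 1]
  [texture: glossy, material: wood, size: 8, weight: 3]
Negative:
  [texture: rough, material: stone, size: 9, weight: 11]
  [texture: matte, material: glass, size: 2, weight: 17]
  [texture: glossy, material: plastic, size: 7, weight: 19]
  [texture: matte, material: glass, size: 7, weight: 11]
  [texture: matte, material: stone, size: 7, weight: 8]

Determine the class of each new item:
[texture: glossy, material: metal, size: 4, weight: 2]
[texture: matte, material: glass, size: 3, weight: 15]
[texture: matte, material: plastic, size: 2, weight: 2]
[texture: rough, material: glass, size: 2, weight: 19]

Positive, Negative, Positive, Negative

Rule: weight ≤ 7. This holds for each 'Positive' example and fails for each 'Negative' one.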